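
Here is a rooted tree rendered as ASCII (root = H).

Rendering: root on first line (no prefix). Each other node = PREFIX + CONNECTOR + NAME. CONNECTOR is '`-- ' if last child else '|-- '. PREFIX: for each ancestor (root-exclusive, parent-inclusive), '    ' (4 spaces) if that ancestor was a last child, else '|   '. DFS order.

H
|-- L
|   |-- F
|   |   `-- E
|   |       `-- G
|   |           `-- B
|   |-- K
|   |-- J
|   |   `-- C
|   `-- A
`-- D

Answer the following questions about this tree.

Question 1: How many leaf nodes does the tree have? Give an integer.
Leaves (nodes with no children): A, B, C, D, K

Answer: 5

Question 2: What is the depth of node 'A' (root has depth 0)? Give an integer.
Path from root to A: H -> L -> A
Depth = number of edges = 2

Answer: 2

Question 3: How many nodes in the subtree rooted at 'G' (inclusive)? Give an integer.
Subtree rooted at G contains: B, G
Count = 2

Answer: 2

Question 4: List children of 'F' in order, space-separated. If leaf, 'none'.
Answer: E

Derivation:
Node F's children (from adjacency): E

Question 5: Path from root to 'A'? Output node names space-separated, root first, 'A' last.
Answer: H L A

Derivation:
Walk down from root: H -> L -> A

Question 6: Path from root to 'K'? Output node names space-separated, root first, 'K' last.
Answer: H L K

Derivation:
Walk down from root: H -> L -> K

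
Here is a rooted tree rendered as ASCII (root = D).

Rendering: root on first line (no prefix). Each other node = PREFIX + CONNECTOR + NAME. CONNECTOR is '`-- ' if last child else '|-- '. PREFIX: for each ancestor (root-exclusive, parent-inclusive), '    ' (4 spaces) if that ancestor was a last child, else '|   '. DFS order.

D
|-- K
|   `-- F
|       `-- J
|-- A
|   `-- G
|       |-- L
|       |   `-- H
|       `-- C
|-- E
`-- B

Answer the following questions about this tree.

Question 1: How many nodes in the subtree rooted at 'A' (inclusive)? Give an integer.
Subtree rooted at A contains: A, C, G, H, L
Count = 5

Answer: 5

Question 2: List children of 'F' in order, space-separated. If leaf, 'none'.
Answer: J

Derivation:
Node F's children (from adjacency): J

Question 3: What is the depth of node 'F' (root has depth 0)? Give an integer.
Path from root to F: D -> K -> F
Depth = number of edges = 2

Answer: 2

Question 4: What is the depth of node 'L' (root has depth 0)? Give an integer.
Path from root to L: D -> A -> G -> L
Depth = number of edges = 3

Answer: 3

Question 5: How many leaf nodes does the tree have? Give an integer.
Answer: 5

Derivation:
Leaves (nodes with no children): B, C, E, H, J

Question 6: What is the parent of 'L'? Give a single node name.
Answer: G

Derivation:
Scan adjacency: L appears as child of G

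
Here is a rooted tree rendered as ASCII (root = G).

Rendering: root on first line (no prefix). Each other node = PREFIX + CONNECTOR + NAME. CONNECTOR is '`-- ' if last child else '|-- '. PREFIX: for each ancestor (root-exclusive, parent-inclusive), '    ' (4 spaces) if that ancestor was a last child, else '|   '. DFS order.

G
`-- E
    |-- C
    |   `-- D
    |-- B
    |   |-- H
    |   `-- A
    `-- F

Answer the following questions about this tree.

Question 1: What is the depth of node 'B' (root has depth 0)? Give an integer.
Answer: 2

Derivation:
Path from root to B: G -> E -> B
Depth = number of edges = 2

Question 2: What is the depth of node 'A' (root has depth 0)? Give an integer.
Path from root to A: G -> E -> B -> A
Depth = number of edges = 3

Answer: 3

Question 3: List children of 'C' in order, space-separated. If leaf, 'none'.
Answer: D

Derivation:
Node C's children (from adjacency): D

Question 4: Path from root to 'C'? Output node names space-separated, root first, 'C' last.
Answer: G E C

Derivation:
Walk down from root: G -> E -> C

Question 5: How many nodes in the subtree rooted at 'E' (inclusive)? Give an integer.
Answer: 7

Derivation:
Subtree rooted at E contains: A, B, C, D, E, F, H
Count = 7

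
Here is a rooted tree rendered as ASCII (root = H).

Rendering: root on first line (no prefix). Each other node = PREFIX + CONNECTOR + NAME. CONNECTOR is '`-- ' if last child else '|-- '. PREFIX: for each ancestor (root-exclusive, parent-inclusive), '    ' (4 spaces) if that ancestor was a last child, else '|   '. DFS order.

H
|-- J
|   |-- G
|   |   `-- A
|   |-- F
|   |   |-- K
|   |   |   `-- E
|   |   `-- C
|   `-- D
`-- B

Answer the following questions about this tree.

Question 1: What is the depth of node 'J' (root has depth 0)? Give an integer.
Answer: 1

Derivation:
Path from root to J: H -> J
Depth = number of edges = 1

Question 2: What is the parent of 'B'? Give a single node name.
Scan adjacency: B appears as child of H

Answer: H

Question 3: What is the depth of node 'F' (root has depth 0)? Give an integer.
Path from root to F: H -> J -> F
Depth = number of edges = 2

Answer: 2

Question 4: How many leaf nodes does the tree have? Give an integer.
Leaves (nodes with no children): A, B, C, D, E

Answer: 5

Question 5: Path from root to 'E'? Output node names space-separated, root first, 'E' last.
Answer: H J F K E

Derivation:
Walk down from root: H -> J -> F -> K -> E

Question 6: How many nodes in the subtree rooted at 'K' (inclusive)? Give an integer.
Answer: 2

Derivation:
Subtree rooted at K contains: E, K
Count = 2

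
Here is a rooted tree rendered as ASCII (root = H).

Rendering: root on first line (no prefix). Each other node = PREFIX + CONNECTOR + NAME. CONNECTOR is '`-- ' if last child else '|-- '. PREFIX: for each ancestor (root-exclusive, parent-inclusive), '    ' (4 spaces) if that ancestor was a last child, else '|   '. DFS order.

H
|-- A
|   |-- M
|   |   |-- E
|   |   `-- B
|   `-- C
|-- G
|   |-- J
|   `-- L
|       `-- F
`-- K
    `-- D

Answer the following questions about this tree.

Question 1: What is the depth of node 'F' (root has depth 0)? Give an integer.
Path from root to F: H -> G -> L -> F
Depth = number of edges = 3

Answer: 3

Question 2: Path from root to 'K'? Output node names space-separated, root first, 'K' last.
Walk down from root: H -> K

Answer: H K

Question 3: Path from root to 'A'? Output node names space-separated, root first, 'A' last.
Walk down from root: H -> A

Answer: H A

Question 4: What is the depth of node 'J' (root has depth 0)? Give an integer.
Path from root to J: H -> G -> J
Depth = number of edges = 2

Answer: 2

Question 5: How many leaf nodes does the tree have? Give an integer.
Leaves (nodes with no children): B, C, D, E, F, J

Answer: 6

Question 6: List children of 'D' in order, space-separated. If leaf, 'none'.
Answer: none

Derivation:
Node D's children (from adjacency): (leaf)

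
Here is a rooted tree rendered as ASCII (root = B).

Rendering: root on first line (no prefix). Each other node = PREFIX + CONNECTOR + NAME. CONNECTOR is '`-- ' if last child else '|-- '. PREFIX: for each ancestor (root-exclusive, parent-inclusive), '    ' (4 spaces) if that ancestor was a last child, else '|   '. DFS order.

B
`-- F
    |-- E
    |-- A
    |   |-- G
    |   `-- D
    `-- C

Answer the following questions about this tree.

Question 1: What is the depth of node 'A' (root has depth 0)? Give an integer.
Answer: 2

Derivation:
Path from root to A: B -> F -> A
Depth = number of edges = 2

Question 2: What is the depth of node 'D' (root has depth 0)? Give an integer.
Answer: 3

Derivation:
Path from root to D: B -> F -> A -> D
Depth = number of edges = 3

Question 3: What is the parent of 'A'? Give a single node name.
Answer: F

Derivation:
Scan adjacency: A appears as child of F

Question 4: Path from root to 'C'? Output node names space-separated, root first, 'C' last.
Walk down from root: B -> F -> C

Answer: B F C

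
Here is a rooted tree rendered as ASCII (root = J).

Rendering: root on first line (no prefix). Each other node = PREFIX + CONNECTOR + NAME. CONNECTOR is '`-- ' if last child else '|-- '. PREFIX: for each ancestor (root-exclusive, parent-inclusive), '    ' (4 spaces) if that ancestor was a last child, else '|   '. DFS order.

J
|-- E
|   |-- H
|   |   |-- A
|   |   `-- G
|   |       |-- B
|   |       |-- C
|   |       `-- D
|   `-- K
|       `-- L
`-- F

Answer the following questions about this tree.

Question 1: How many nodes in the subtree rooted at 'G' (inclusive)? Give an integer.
Subtree rooted at G contains: B, C, D, G
Count = 4

Answer: 4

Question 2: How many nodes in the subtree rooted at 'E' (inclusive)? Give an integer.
Answer: 9

Derivation:
Subtree rooted at E contains: A, B, C, D, E, G, H, K, L
Count = 9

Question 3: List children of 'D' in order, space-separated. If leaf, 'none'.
Answer: none

Derivation:
Node D's children (from adjacency): (leaf)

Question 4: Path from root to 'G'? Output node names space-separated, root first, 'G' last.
Walk down from root: J -> E -> H -> G

Answer: J E H G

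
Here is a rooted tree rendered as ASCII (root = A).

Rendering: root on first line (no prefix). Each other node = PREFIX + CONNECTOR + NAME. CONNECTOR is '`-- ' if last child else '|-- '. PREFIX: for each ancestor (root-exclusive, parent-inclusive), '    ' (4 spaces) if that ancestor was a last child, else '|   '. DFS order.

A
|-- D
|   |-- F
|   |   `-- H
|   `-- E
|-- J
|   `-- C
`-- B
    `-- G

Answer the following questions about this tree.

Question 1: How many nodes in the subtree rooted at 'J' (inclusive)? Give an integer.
Answer: 2

Derivation:
Subtree rooted at J contains: C, J
Count = 2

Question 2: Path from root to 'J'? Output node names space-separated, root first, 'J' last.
Answer: A J

Derivation:
Walk down from root: A -> J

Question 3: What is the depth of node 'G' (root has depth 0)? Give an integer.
Path from root to G: A -> B -> G
Depth = number of edges = 2

Answer: 2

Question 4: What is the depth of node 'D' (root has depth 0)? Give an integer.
Answer: 1

Derivation:
Path from root to D: A -> D
Depth = number of edges = 1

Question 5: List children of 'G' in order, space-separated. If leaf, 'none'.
Node G's children (from adjacency): (leaf)

Answer: none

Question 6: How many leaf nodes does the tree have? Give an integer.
Answer: 4

Derivation:
Leaves (nodes with no children): C, E, G, H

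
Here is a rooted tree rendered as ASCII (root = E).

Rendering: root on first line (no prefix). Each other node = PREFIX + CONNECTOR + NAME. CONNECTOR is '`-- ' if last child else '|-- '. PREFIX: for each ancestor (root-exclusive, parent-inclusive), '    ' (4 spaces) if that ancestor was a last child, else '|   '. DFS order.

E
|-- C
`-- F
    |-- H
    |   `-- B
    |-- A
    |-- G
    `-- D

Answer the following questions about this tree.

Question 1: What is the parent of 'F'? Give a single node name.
Answer: E

Derivation:
Scan adjacency: F appears as child of E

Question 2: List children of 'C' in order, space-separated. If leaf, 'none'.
Node C's children (from adjacency): (leaf)

Answer: none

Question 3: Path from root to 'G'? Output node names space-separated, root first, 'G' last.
Answer: E F G

Derivation:
Walk down from root: E -> F -> G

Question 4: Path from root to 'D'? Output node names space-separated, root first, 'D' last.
Walk down from root: E -> F -> D

Answer: E F D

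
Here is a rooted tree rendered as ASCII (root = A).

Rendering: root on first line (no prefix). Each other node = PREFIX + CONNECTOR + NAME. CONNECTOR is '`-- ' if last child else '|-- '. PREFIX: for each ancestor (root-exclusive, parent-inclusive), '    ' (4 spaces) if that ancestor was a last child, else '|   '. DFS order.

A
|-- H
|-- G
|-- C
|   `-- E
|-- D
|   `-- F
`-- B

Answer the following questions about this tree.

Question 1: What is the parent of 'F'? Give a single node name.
Scan adjacency: F appears as child of D

Answer: D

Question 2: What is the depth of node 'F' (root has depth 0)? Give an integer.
Answer: 2

Derivation:
Path from root to F: A -> D -> F
Depth = number of edges = 2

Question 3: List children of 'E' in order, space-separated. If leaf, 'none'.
Answer: none

Derivation:
Node E's children (from adjacency): (leaf)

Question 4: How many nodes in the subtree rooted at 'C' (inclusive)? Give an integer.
Answer: 2

Derivation:
Subtree rooted at C contains: C, E
Count = 2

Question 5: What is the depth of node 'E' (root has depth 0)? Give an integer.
Path from root to E: A -> C -> E
Depth = number of edges = 2

Answer: 2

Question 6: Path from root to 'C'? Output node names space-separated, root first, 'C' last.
Walk down from root: A -> C

Answer: A C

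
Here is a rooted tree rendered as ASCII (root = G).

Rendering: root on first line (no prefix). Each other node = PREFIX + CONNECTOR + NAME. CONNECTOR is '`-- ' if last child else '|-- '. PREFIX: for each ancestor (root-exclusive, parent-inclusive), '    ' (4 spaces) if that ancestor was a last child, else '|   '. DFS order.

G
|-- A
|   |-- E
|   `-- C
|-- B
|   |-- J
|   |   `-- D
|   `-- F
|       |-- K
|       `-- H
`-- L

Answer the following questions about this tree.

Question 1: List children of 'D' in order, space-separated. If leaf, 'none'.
Node D's children (from adjacency): (leaf)

Answer: none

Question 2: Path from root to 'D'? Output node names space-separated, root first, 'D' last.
Walk down from root: G -> B -> J -> D

Answer: G B J D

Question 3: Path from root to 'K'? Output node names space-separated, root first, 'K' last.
Answer: G B F K

Derivation:
Walk down from root: G -> B -> F -> K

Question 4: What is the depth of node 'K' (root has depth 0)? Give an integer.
Path from root to K: G -> B -> F -> K
Depth = number of edges = 3

Answer: 3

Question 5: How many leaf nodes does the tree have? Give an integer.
Leaves (nodes with no children): C, D, E, H, K, L

Answer: 6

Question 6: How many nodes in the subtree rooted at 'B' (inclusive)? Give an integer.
Answer: 6

Derivation:
Subtree rooted at B contains: B, D, F, H, J, K
Count = 6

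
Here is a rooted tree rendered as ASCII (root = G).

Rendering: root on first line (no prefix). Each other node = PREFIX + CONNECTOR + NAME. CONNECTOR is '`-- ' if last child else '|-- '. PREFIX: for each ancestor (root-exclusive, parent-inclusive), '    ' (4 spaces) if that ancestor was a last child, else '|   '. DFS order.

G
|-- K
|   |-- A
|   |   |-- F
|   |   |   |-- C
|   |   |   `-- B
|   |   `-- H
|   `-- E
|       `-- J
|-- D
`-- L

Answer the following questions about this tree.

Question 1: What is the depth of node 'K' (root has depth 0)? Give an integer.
Path from root to K: G -> K
Depth = number of edges = 1

Answer: 1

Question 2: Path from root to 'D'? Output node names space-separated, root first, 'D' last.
Walk down from root: G -> D

Answer: G D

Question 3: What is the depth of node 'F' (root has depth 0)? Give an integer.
Path from root to F: G -> K -> A -> F
Depth = number of edges = 3

Answer: 3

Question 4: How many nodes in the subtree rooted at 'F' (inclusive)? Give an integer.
Answer: 3

Derivation:
Subtree rooted at F contains: B, C, F
Count = 3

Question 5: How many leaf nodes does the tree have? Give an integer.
Answer: 6

Derivation:
Leaves (nodes with no children): B, C, D, H, J, L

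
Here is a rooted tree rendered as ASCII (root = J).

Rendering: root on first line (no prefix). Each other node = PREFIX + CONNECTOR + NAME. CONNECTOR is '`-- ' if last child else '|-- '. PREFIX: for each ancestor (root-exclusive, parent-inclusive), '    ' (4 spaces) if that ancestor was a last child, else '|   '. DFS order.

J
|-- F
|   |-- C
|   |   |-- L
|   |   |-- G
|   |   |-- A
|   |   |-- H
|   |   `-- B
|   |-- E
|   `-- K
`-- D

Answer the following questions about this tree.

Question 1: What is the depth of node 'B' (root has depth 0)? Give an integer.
Answer: 3

Derivation:
Path from root to B: J -> F -> C -> B
Depth = number of edges = 3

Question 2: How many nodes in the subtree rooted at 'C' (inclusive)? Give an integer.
Answer: 6

Derivation:
Subtree rooted at C contains: A, B, C, G, H, L
Count = 6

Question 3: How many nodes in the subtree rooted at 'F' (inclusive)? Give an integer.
Subtree rooted at F contains: A, B, C, E, F, G, H, K, L
Count = 9

Answer: 9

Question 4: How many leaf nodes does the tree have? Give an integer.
Answer: 8

Derivation:
Leaves (nodes with no children): A, B, D, E, G, H, K, L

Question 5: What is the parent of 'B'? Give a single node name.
Scan adjacency: B appears as child of C

Answer: C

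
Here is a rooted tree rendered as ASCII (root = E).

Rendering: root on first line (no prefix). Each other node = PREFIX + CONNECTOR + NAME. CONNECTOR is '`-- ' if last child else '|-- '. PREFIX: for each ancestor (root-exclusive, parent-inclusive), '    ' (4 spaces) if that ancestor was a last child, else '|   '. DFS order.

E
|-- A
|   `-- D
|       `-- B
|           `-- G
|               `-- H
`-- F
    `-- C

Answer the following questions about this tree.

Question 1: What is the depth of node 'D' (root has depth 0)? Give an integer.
Path from root to D: E -> A -> D
Depth = number of edges = 2

Answer: 2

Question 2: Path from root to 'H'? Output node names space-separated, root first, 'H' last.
Answer: E A D B G H

Derivation:
Walk down from root: E -> A -> D -> B -> G -> H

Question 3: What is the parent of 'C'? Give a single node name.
Scan adjacency: C appears as child of F

Answer: F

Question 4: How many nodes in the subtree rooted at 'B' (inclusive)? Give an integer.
Subtree rooted at B contains: B, G, H
Count = 3

Answer: 3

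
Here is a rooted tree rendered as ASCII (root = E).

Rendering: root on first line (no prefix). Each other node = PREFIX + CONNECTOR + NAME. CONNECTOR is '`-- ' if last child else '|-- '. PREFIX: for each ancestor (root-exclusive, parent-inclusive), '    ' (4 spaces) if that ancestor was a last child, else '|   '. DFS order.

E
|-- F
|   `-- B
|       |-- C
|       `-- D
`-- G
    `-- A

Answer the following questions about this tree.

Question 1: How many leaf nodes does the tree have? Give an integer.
Leaves (nodes with no children): A, C, D

Answer: 3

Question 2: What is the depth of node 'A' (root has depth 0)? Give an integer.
Path from root to A: E -> G -> A
Depth = number of edges = 2

Answer: 2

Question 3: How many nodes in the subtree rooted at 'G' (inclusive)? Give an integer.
Answer: 2

Derivation:
Subtree rooted at G contains: A, G
Count = 2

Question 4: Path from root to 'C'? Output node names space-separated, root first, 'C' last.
Answer: E F B C

Derivation:
Walk down from root: E -> F -> B -> C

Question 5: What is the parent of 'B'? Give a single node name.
Answer: F

Derivation:
Scan adjacency: B appears as child of F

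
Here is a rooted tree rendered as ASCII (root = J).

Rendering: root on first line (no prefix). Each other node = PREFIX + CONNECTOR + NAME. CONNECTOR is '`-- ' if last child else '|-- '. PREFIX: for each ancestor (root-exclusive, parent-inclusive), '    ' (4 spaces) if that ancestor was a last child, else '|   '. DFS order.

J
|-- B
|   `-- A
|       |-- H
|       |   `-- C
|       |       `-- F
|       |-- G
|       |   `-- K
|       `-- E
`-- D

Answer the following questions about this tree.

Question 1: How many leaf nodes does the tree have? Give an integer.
Leaves (nodes with no children): D, E, F, K

Answer: 4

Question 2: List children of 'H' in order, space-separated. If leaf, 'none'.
Node H's children (from adjacency): C

Answer: C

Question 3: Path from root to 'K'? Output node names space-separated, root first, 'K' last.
Walk down from root: J -> B -> A -> G -> K

Answer: J B A G K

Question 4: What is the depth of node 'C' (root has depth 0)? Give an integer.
Path from root to C: J -> B -> A -> H -> C
Depth = number of edges = 4

Answer: 4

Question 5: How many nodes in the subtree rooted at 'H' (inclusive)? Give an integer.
Answer: 3

Derivation:
Subtree rooted at H contains: C, F, H
Count = 3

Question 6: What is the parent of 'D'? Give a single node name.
Answer: J

Derivation:
Scan adjacency: D appears as child of J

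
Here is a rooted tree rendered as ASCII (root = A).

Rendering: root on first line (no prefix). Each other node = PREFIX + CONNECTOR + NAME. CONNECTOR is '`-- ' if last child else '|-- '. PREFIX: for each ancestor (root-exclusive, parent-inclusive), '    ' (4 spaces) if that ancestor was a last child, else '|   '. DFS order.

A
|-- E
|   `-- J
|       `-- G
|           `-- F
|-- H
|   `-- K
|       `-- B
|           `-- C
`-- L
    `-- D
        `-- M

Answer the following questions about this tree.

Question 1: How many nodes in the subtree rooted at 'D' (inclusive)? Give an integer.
Subtree rooted at D contains: D, M
Count = 2

Answer: 2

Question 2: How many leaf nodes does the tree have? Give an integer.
Answer: 3

Derivation:
Leaves (nodes with no children): C, F, M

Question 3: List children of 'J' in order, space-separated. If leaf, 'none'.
Answer: G

Derivation:
Node J's children (from adjacency): G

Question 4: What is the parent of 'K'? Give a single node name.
Answer: H

Derivation:
Scan adjacency: K appears as child of H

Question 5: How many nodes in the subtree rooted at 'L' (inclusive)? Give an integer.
Subtree rooted at L contains: D, L, M
Count = 3

Answer: 3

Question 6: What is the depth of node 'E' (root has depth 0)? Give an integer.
Path from root to E: A -> E
Depth = number of edges = 1

Answer: 1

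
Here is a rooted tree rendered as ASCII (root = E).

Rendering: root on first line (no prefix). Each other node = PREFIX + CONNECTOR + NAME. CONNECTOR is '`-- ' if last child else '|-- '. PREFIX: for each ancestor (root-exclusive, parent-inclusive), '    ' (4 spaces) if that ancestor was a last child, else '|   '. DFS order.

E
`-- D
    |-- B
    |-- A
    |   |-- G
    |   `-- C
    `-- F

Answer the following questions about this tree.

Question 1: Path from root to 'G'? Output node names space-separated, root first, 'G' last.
Answer: E D A G

Derivation:
Walk down from root: E -> D -> A -> G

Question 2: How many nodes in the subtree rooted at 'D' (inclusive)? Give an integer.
Subtree rooted at D contains: A, B, C, D, F, G
Count = 6

Answer: 6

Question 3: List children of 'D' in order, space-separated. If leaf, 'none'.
Node D's children (from adjacency): B, A, F

Answer: B A F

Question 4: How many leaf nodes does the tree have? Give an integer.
Leaves (nodes with no children): B, C, F, G

Answer: 4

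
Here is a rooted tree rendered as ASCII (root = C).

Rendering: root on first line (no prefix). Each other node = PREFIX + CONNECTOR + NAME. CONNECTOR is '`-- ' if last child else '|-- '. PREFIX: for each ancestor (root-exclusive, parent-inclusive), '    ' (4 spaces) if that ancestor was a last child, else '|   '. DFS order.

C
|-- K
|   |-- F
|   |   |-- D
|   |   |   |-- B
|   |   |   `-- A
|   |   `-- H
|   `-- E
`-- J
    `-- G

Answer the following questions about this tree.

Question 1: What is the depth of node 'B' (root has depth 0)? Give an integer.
Answer: 4

Derivation:
Path from root to B: C -> K -> F -> D -> B
Depth = number of edges = 4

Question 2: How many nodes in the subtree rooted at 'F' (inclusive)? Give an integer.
Subtree rooted at F contains: A, B, D, F, H
Count = 5

Answer: 5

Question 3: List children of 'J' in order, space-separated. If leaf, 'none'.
Node J's children (from adjacency): G

Answer: G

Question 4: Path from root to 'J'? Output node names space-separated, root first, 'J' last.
Answer: C J

Derivation:
Walk down from root: C -> J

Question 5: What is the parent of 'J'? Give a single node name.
Answer: C

Derivation:
Scan adjacency: J appears as child of C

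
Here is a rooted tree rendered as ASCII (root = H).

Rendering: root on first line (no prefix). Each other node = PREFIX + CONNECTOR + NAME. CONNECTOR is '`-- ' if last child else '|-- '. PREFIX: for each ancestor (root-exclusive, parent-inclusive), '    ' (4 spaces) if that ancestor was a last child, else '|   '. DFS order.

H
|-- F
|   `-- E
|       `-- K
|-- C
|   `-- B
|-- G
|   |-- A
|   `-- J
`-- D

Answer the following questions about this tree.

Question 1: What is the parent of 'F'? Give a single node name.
Answer: H

Derivation:
Scan adjacency: F appears as child of H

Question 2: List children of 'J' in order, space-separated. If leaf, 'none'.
Answer: none

Derivation:
Node J's children (from adjacency): (leaf)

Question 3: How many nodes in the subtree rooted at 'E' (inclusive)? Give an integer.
Subtree rooted at E contains: E, K
Count = 2

Answer: 2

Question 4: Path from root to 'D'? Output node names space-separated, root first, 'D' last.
Walk down from root: H -> D

Answer: H D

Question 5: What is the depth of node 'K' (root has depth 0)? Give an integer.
Path from root to K: H -> F -> E -> K
Depth = number of edges = 3

Answer: 3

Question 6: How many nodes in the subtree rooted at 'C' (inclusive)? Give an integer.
Answer: 2

Derivation:
Subtree rooted at C contains: B, C
Count = 2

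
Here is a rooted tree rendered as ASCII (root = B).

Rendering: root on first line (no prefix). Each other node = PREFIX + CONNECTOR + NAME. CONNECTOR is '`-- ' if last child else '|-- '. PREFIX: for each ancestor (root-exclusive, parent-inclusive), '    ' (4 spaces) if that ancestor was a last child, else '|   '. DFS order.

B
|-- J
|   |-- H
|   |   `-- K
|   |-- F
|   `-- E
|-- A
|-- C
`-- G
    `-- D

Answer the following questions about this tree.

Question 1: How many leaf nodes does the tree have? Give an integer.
Leaves (nodes with no children): A, C, D, E, F, K

Answer: 6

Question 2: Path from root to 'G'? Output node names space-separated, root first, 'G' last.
Walk down from root: B -> G

Answer: B G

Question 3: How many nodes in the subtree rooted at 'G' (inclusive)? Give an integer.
Subtree rooted at G contains: D, G
Count = 2

Answer: 2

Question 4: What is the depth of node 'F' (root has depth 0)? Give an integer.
Answer: 2

Derivation:
Path from root to F: B -> J -> F
Depth = number of edges = 2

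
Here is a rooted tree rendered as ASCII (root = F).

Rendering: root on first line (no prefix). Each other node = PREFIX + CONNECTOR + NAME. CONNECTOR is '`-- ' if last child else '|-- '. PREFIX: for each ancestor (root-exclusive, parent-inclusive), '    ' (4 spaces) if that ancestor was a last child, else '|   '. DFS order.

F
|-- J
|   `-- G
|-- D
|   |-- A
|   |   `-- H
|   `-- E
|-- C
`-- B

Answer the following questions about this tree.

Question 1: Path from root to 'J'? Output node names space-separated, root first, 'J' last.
Answer: F J

Derivation:
Walk down from root: F -> J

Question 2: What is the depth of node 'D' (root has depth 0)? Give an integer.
Answer: 1

Derivation:
Path from root to D: F -> D
Depth = number of edges = 1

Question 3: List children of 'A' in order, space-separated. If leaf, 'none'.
Node A's children (from adjacency): H

Answer: H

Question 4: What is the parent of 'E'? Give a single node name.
Answer: D

Derivation:
Scan adjacency: E appears as child of D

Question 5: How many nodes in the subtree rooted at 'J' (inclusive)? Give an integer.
Subtree rooted at J contains: G, J
Count = 2

Answer: 2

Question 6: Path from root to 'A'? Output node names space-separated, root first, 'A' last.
Walk down from root: F -> D -> A

Answer: F D A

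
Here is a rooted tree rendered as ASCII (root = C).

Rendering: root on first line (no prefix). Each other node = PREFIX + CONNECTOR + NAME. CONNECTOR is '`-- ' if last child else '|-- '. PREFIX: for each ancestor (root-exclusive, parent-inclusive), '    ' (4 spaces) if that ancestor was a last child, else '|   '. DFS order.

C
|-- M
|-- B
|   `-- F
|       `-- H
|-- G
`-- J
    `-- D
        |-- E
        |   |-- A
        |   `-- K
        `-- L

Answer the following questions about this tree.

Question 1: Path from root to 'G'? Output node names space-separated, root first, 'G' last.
Answer: C G

Derivation:
Walk down from root: C -> G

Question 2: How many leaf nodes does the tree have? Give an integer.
Answer: 6

Derivation:
Leaves (nodes with no children): A, G, H, K, L, M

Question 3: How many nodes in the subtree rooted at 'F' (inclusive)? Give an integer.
Answer: 2

Derivation:
Subtree rooted at F contains: F, H
Count = 2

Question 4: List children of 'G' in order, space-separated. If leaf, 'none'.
Answer: none

Derivation:
Node G's children (from adjacency): (leaf)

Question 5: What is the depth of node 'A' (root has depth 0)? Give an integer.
Answer: 4

Derivation:
Path from root to A: C -> J -> D -> E -> A
Depth = number of edges = 4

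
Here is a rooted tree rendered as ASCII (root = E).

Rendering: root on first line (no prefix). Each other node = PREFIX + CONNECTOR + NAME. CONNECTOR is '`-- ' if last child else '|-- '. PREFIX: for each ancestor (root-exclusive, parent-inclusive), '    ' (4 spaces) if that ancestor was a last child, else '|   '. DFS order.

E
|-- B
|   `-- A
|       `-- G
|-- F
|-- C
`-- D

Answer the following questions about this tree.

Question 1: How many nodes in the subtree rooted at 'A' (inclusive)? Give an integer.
Answer: 2

Derivation:
Subtree rooted at A contains: A, G
Count = 2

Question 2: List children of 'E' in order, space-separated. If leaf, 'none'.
Node E's children (from adjacency): B, F, C, D

Answer: B F C D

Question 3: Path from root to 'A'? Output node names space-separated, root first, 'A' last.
Answer: E B A

Derivation:
Walk down from root: E -> B -> A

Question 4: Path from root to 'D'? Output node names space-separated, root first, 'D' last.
Answer: E D

Derivation:
Walk down from root: E -> D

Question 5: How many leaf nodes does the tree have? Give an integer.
Answer: 4

Derivation:
Leaves (nodes with no children): C, D, F, G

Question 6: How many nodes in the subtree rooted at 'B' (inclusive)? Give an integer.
Subtree rooted at B contains: A, B, G
Count = 3

Answer: 3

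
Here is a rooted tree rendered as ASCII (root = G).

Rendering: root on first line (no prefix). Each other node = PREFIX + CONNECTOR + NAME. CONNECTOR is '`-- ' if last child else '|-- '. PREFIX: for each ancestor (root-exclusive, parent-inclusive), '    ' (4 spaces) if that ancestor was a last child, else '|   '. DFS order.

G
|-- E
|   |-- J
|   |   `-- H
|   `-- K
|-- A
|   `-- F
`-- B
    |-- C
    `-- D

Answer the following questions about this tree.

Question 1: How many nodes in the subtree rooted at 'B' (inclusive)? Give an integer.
Subtree rooted at B contains: B, C, D
Count = 3

Answer: 3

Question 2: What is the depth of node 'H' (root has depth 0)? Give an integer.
Answer: 3

Derivation:
Path from root to H: G -> E -> J -> H
Depth = number of edges = 3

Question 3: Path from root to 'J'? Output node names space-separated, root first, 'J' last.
Walk down from root: G -> E -> J

Answer: G E J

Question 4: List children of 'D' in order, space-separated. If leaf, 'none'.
Answer: none

Derivation:
Node D's children (from adjacency): (leaf)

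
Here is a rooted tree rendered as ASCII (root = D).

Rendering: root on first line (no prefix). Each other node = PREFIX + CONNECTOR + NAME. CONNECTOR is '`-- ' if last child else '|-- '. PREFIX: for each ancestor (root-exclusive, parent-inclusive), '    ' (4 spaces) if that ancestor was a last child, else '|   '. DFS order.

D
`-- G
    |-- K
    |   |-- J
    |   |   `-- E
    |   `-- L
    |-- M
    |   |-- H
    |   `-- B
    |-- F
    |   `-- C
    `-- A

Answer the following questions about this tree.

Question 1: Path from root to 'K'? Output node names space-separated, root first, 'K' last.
Answer: D G K

Derivation:
Walk down from root: D -> G -> K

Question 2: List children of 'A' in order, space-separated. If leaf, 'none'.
Node A's children (from adjacency): (leaf)

Answer: none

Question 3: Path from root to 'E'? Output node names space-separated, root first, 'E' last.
Walk down from root: D -> G -> K -> J -> E

Answer: D G K J E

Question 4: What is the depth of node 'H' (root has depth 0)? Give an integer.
Answer: 3

Derivation:
Path from root to H: D -> G -> M -> H
Depth = number of edges = 3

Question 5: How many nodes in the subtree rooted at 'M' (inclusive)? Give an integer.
Subtree rooted at M contains: B, H, M
Count = 3

Answer: 3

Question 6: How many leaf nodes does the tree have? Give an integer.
Leaves (nodes with no children): A, B, C, E, H, L

Answer: 6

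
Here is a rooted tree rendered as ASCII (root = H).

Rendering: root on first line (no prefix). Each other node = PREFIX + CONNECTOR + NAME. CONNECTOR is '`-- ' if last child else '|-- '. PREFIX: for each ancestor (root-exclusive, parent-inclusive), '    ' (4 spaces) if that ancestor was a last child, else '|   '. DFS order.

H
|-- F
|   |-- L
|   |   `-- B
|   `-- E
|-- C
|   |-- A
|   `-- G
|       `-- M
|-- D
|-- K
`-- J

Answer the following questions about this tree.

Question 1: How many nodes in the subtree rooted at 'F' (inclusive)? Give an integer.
Answer: 4

Derivation:
Subtree rooted at F contains: B, E, F, L
Count = 4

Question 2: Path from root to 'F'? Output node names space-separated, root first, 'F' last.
Answer: H F

Derivation:
Walk down from root: H -> F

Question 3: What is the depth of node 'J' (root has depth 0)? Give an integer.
Path from root to J: H -> J
Depth = number of edges = 1

Answer: 1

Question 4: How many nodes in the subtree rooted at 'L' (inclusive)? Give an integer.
Answer: 2

Derivation:
Subtree rooted at L contains: B, L
Count = 2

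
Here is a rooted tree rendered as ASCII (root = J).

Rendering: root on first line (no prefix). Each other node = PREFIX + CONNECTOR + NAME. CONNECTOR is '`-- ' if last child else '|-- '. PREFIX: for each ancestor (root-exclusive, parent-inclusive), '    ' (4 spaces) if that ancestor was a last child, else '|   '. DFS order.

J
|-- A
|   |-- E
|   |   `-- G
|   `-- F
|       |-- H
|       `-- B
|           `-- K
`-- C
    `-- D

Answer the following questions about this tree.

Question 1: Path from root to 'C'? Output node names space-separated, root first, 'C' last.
Walk down from root: J -> C

Answer: J C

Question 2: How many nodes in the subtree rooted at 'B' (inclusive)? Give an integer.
Subtree rooted at B contains: B, K
Count = 2

Answer: 2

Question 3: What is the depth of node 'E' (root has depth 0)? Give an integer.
Path from root to E: J -> A -> E
Depth = number of edges = 2

Answer: 2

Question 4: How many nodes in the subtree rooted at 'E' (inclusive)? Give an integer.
Answer: 2

Derivation:
Subtree rooted at E contains: E, G
Count = 2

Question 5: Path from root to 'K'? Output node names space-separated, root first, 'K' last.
Walk down from root: J -> A -> F -> B -> K

Answer: J A F B K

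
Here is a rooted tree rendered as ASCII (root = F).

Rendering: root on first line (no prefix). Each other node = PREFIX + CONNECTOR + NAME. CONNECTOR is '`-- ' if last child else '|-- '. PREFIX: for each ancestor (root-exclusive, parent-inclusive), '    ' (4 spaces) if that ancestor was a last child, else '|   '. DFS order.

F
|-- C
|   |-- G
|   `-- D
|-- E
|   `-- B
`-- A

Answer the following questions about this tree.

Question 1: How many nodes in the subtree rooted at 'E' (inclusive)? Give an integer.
Answer: 2

Derivation:
Subtree rooted at E contains: B, E
Count = 2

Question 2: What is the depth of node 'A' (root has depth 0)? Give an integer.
Answer: 1

Derivation:
Path from root to A: F -> A
Depth = number of edges = 1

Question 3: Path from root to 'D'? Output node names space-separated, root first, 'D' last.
Answer: F C D

Derivation:
Walk down from root: F -> C -> D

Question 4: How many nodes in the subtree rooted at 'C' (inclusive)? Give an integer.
Subtree rooted at C contains: C, D, G
Count = 3

Answer: 3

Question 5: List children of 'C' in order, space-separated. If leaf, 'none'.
Answer: G D

Derivation:
Node C's children (from adjacency): G, D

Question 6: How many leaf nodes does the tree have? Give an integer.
Leaves (nodes with no children): A, B, D, G

Answer: 4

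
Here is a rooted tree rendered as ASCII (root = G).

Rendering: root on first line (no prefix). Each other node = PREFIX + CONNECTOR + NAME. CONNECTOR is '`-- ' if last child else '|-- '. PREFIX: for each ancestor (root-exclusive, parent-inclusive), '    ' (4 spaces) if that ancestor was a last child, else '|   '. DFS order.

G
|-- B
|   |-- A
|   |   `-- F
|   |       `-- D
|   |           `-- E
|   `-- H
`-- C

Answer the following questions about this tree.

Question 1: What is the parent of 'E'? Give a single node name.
Scan adjacency: E appears as child of D

Answer: D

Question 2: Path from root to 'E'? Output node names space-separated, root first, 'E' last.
Answer: G B A F D E

Derivation:
Walk down from root: G -> B -> A -> F -> D -> E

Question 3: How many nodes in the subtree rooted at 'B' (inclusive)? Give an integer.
Subtree rooted at B contains: A, B, D, E, F, H
Count = 6

Answer: 6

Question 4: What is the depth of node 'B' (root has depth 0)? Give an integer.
Path from root to B: G -> B
Depth = number of edges = 1

Answer: 1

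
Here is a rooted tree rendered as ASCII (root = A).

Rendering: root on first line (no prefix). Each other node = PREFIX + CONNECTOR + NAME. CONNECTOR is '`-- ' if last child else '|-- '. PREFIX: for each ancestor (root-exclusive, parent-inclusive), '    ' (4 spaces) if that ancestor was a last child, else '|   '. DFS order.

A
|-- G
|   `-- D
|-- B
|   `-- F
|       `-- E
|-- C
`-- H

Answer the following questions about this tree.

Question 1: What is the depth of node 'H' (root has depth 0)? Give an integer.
Path from root to H: A -> H
Depth = number of edges = 1

Answer: 1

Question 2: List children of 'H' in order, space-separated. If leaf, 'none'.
Node H's children (from adjacency): (leaf)

Answer: none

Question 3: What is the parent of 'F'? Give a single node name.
Answer: B

Derivation:
Scan adjacency: F appears as child of B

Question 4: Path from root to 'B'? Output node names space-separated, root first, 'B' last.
Walk down from root: A -> B

Answer: A B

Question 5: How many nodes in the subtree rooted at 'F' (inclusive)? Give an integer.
Subtree rooted at F contains: E, F
Count = 2

Answer: 2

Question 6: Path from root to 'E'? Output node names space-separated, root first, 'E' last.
Answer: A B F E

Derivation:
Walk down from root: A -> B -> F -> E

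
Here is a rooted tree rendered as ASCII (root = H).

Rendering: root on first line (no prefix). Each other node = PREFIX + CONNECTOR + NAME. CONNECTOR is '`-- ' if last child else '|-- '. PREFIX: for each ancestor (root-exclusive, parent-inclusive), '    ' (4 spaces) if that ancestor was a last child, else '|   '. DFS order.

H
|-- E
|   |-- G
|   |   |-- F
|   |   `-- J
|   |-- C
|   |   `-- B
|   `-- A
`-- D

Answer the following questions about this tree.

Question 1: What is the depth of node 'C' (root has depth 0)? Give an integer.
Path from root to C: H -> E -> C
Depth = number of edges = 2

Answer: 2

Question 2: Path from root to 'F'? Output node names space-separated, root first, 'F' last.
Answer: H E G F

Derivation:
Walk down from root: H -> E -> G -> F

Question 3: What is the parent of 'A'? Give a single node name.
Scan adjacency: A appears as child of E

Answer: E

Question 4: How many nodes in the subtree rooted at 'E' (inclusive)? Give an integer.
Subtree rooted at E contains: A, B, C, E, F, G, J
Count = 7

Answer: 7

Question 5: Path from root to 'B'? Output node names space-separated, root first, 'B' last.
Walk down from root: H -> E -> C -> B

Answer: H E C B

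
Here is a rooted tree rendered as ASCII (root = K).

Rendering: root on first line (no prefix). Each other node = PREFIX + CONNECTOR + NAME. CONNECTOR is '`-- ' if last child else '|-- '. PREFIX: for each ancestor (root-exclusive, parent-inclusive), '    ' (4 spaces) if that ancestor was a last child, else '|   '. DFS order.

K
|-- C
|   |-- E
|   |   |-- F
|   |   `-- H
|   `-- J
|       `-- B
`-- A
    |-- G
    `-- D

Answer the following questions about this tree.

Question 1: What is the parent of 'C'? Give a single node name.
Answer: K

Derivation:
Scan adjacency: C appears as child of K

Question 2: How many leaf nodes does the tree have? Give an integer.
Leaves (nodes with no children): B, D, F, G, H

Answer: 5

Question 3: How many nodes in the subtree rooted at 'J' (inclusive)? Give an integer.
Subtree rooted at J contains: B, J
Count = 2

Answer: 2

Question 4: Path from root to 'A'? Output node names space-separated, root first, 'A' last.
Answer: K A

Derivation:
Walk down from root: K -> A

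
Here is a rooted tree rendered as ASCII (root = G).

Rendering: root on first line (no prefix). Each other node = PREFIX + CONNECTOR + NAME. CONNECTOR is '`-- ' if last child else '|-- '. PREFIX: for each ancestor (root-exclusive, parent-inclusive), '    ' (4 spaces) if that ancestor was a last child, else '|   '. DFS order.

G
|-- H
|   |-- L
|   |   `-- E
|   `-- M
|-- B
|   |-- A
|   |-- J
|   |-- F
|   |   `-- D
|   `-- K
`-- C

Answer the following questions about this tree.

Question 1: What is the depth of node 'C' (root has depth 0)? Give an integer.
Answer: 1

Derivation:
Path from root to C: G -> C
Depth = number of edges = 1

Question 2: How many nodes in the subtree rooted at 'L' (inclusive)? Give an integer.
Subtree rooted at L contains: E, L
Count = 2

Answer: 2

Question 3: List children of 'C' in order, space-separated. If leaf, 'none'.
Node C's children (from adjacency): (leaf)

Answer: none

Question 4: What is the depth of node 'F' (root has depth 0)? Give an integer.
Answer: 2

Derivation:
Path from root to F: G -> B -> F
Depth = number of edges = 2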